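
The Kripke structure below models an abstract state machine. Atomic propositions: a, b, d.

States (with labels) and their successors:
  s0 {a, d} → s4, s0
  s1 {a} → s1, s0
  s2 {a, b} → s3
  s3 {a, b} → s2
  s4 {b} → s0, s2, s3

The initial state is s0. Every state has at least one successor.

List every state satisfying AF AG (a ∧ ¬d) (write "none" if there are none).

{s2, s3}

States satisfying AG (a ∧ ¬d): {s2, s3}.
States satisfying AF AG (a ∧ ¬d): {s2, s3}.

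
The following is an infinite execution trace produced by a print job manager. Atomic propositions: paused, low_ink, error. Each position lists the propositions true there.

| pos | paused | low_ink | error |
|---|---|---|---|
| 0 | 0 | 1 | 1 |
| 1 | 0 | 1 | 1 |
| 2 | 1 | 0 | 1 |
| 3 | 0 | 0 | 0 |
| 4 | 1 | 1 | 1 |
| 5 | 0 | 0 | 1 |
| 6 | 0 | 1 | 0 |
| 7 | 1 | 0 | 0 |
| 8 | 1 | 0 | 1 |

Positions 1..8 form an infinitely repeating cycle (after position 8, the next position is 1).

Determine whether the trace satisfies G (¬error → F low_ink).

¬error → F low_ink holds at every position 0..8, and those are all positions ever visited, so G (¬error → F low_ink) holds.
Positions where ¬error holds: 3, 6, 7.
Check F low_ink at each: 3→ok, 6→ok, 7→ok.

Satisfied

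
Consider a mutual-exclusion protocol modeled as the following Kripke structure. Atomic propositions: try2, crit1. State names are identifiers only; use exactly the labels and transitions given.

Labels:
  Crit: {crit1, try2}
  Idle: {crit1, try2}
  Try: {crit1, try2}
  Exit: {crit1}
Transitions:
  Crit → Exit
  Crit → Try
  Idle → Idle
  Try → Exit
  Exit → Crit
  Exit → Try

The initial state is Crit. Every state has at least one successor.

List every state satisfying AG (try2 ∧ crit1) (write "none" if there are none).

States satisfying try2 ∧ crit1: {Crit, Idle, Try}.
States satisfying AG (try2 ∧ crit1): {Idle}.

{Idle}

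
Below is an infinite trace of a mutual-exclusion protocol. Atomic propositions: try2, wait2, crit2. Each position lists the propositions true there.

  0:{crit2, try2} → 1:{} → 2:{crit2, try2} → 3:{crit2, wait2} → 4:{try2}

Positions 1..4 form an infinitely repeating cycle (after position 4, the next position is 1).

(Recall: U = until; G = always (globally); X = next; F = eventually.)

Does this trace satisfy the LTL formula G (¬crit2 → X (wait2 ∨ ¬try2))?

¬crit2 → X (wait2 ∨ ¬try2) must hold at every position from 0 onward. It fails at position 1, so G (¬crit2 → X (wait2 ∨ ¬try2)) is false.
Positions where ¬crit2 holds: 1, 4.
Check X (wait2 ∨ ¬try2) at each: 1→fails, 4→ok.

Violated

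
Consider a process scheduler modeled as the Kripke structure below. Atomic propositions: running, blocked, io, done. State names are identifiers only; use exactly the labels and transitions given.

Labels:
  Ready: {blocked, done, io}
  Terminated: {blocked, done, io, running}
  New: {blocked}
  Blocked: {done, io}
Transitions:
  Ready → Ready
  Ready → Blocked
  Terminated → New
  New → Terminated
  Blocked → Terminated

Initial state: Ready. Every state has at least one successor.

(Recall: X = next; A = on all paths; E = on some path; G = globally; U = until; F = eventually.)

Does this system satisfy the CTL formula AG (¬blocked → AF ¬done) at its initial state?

Holds

States satisfying ¬blocked → AF ¬done: {Ready, Terminated, New, Blocked}.
States satisfying AG (¬blocked → AF ¬done): {Ready, Terminated, New, Blocked}.
Every state reachable from Ready satisfies ¬blocked → AF ¬done.
Ready ∈ Sat(AG (¬blocked → AF ¬done)).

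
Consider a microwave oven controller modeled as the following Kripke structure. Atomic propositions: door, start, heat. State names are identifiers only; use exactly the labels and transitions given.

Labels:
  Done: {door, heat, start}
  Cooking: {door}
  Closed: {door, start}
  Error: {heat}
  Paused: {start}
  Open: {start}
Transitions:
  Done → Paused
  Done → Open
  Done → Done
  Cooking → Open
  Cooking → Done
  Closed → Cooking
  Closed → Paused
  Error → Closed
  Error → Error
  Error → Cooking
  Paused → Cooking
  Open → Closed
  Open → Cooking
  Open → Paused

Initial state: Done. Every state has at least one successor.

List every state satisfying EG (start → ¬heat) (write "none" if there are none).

{Cooking, Closed, Error, Paused, Open}

States satisfying start → ¬heat: {Cooking, Closed, Error, Paused, Open}.
States satisfying EG (start → ¬heat): {Cooking, Closed, Error, Paused, Open}.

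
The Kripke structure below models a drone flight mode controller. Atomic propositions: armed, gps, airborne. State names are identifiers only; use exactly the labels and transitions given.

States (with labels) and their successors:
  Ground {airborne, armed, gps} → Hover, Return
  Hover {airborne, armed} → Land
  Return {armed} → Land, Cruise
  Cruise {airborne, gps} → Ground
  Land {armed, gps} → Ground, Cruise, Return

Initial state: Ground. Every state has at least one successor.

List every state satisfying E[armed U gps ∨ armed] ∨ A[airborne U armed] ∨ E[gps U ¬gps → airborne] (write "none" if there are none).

States satisfying armed: {Ground, Hover, Return, Land}.
States satisfying gps ∨ armed: {Ground, Hover, Return, Cruise, Land}.
States satisfying E[armed U gps ∨ armed]: {Ground, Hover, Return, Cruise, Land}.
States satisfying airborne: {Ground, Hover, Cruise}.
States satisfying A[airborne U armed]: {Ground, Hover, Return, Cruise, Land}.
States satisfying gps: {Ground, Cruise, Land}.
States satisfying ¬gps → airborne: {Ground, Hover, Cruise, Land}.
States satisfying E[gps U ¬gps → airborne]: {Ground, Hover, Cruise, Land}.
States satisfying A[airborne U armed] ∨ E[gps U ¬gps → airborne]: {Ground, Hover, Return, Cruise, Land}.
States satisfying E[armed U gps ∨ armed] ∨ A[airborne U armed] ∨ E[gps U ¬gps → airborne]: {Ground, Hover, Return, Cruise, Land}.

{Ground, Hover, Return, Cruise, Land}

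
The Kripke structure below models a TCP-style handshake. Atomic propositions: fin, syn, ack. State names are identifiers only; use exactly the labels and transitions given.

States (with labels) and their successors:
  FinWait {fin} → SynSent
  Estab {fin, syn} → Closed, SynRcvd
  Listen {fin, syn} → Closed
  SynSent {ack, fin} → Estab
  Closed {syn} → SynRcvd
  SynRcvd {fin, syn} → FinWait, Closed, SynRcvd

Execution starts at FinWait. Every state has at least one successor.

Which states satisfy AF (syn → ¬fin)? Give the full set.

States satisfying syn → ¬fin: {FinWait, SynSent, Closed}.
States satisfying AF (syn → ¬fin): {FinWait, Listen, SynSent, Closed}.

{FinWait, Listen, SynSent, Closed}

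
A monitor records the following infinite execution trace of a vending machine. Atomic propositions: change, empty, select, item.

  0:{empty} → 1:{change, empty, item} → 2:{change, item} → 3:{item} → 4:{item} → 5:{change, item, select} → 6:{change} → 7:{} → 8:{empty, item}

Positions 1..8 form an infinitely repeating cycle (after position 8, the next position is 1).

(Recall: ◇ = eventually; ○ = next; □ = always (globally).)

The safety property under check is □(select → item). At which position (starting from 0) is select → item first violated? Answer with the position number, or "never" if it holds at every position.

select → item holds at every position 0..8, and those are all the positions the trace ever visits, so the invariant □(select → item) is never violated.

never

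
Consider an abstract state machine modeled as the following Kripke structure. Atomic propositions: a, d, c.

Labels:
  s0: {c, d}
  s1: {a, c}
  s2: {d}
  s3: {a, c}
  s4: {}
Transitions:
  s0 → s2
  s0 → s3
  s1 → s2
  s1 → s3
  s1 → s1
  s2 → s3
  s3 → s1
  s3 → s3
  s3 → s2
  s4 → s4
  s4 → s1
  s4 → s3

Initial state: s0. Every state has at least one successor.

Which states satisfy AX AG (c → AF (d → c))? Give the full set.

States satisfying AG (c → AF (d → c)): {s0, s1, s2, s3, s4}.
States satisfying AX AG (c → AF (d → c)): {s0, s1, s2, s3, s4}.

{s0, s1, s2, s3, s4}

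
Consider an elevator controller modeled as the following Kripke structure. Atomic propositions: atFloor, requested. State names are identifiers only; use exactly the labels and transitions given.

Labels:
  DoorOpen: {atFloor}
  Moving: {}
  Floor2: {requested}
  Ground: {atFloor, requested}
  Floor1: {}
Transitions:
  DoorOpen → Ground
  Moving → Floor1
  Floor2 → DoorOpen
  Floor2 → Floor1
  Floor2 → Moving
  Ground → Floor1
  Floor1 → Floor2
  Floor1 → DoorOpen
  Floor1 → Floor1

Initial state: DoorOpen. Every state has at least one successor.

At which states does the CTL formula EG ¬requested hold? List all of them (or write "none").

States satisfying ¬requested: {DoorOpen, Moving, Floor1}.
States satisfying EG ¬requested: {Moving, Floor1}.

{Moving, Floor1}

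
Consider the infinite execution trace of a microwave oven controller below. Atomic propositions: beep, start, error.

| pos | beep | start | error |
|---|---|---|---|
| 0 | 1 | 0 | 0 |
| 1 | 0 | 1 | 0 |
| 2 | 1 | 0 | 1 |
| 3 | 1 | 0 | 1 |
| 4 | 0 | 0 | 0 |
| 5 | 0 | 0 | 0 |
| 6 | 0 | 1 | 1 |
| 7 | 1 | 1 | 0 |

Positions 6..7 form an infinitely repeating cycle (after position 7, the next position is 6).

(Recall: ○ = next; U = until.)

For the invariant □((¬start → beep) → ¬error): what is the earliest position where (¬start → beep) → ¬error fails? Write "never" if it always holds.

Check (¬start → beep) → ¬error at each position in order: 0 ✓, 1 ✓.
At position 2 the labels are {beep, error}, so (¬start → beep) → ¬error is false there. This is the first violation.

2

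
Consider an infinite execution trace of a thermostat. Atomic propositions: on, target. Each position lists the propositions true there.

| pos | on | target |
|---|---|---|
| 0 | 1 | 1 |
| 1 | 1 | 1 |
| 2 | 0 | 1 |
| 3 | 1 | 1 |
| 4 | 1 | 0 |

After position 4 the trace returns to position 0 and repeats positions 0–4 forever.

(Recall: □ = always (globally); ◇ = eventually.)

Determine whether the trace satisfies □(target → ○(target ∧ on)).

Violated

target → ○(target ∧ on) must hold at every position from 0 onward. It fails at position 1, so □(target → ○(target ∧ on)) is false.
Positions where target holds: 0, 1, 2, 3.
Check ○(target ∧ on) at each: 0→ok, 1→fails, 2→ok, 3→fails.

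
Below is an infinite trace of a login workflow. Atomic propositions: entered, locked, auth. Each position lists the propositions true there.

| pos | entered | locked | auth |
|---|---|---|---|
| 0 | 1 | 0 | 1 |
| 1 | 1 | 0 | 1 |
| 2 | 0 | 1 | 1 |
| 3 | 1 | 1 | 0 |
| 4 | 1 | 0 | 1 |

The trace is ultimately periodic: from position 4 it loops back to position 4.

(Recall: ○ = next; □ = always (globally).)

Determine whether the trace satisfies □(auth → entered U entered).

Does not hold

auth → entered U entered must hold at every position from 0 onward. It fails at position 2, so □(auth → entered U entered) is false.
Positions where auth holds: 0, 1, 2, 4.
Check entered U entered at each: 0→ok, 1→ok, 2→fails, 4→ok.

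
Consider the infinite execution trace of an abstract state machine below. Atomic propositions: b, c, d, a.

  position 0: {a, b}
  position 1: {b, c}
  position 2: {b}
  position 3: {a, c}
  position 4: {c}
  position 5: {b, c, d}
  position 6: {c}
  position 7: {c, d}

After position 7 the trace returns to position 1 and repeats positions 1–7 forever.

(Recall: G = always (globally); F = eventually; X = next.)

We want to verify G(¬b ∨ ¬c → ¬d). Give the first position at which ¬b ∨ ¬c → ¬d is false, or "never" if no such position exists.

7

Check ¬b ∨ ¬c → ¬d at each position in order: 0 ✓, 1 ✓, 2 ✓, 3 ✓, 4 ✓, 5 ✓, 6 ✓.
At position 7 the labels are {c, d}, so ¬b ∨ ¬c → ¬d is false there. This is the first violation.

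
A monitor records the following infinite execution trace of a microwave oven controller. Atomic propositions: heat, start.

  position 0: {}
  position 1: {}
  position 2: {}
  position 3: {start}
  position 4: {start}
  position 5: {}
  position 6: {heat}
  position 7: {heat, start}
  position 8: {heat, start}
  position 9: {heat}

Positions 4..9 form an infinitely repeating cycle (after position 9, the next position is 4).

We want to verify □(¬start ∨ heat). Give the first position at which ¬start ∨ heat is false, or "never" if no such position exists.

Check ¬start ∨ heat at each position in order: 0 ✓, 1 ✓, 2 ✓.
At position 3 the labels are {start}, so ¬start ∨ heat is false there. This is the first violation.

3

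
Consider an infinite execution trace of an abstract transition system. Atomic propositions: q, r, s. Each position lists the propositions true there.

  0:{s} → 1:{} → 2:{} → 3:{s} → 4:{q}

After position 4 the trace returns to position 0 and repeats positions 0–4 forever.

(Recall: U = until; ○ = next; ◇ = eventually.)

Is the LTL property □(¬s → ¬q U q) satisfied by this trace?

¬s → ¬q U q holds at every position 0..4, and those are all positions ever visited, so □(¬s → ¬q U q) holds.
Positions where ¬s holds: 1, 2, 4.
Check ¬q U q at each: 1→ok, 2→ok, 4→ok.

Yes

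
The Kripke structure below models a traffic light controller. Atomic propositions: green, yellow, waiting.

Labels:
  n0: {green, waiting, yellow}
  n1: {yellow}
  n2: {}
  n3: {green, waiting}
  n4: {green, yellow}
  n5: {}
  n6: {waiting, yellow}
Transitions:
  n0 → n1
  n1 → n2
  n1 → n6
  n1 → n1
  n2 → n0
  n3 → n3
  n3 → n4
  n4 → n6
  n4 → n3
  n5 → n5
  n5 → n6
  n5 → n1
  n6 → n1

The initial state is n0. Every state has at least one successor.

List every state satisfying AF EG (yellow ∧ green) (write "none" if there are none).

none

States satisfying EG (yellow ∧ green): ∅.
States satisfying AF EG (yellow ∧ green): ∅.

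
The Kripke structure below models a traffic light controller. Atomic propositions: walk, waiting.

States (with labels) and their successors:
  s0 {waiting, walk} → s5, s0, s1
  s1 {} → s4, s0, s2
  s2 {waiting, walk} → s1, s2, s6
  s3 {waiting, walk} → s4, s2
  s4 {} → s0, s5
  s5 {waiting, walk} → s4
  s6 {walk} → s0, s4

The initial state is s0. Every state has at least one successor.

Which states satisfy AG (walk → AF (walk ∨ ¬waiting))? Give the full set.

States satisfying walk → AF (walk ∨ ¬waiting): {s0, s1, s2, s3, s4, s5, s6}.
States satisfying AG (walk → AF (walk ∨ ¬waiting)): {s0, s1, s2, s3, s4, s5, s6}.

{s0, s1, s2, s3, s4, s5, s6}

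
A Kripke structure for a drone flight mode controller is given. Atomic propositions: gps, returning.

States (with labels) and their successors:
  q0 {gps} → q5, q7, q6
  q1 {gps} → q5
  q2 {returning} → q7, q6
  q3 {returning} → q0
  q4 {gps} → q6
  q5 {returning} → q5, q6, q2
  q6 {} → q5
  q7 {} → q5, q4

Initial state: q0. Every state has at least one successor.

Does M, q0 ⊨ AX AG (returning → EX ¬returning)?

Holds

States satisfying AG (returning → EX ¬returning): {q0, q1, q2, q3, q4, q5, q6, q7}.
States satisfying AX AG (returning → EX ¬returning): {q0, q1, q2, q3, q4, q5, q6, q7}.
q0 ∈ Sat(AX AG (returning → EX ¬returning)).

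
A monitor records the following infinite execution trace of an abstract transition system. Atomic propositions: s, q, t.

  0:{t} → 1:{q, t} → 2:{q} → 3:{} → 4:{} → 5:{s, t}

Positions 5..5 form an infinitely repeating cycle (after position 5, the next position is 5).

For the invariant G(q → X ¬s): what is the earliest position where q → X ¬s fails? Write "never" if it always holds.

q → X ¬s holds at every position 0..5, and those are all the positions the trace ever visits, so the invariant G(q → X ¬s) is never violated.

never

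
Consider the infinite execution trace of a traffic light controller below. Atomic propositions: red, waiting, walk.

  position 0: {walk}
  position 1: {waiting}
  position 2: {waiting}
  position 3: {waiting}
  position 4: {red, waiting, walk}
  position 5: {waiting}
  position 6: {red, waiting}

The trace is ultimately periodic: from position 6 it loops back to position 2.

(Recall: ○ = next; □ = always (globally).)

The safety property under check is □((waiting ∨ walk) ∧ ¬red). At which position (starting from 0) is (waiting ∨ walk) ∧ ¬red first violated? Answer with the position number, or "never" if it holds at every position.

4

Check (waiting ∨ walk) ∧ ¬red at each position in order: 0 ✓, 1 ✓, 2 ✓, 3 ✓.
At position 4 the labels are {red, waiting, walk}, so (waiting ∨ walk) ∧ ¬red is false there. This is the first violation.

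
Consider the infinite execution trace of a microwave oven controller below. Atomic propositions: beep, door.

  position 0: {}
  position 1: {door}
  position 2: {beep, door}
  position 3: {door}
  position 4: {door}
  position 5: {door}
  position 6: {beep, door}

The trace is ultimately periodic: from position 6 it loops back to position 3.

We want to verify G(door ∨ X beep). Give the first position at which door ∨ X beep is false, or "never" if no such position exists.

At position 0 the labels are {} and the next position 1 has {door}, so door ∨ X beep is false there. This is the first violation.

0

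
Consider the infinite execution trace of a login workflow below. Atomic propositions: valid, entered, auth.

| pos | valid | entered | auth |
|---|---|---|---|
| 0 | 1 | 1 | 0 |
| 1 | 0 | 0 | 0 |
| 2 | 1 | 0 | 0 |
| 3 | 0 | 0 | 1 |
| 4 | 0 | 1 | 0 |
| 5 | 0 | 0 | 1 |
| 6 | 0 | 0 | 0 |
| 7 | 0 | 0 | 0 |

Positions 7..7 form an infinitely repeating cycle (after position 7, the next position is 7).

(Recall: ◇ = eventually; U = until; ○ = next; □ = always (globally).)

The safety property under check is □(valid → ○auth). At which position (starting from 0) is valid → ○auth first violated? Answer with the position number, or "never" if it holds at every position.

At position 0 the labels are {entered, valid} and the next position 1 has {}, so valid → ○auth is false there. This is the first violation.

0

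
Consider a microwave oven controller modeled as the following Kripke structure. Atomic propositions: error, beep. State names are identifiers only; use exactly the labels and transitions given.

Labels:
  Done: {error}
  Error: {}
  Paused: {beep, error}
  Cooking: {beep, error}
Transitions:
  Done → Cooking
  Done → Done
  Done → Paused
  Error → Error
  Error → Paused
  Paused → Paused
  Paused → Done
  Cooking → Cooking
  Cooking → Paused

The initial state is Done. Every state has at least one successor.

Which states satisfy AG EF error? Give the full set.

{Done, Error, Paused, Cooking}

States satisfying EF error: {Done, Error, Paused, Cooking}.
States satisfying AG EF error: {Done, Error, Paused, Cooking}.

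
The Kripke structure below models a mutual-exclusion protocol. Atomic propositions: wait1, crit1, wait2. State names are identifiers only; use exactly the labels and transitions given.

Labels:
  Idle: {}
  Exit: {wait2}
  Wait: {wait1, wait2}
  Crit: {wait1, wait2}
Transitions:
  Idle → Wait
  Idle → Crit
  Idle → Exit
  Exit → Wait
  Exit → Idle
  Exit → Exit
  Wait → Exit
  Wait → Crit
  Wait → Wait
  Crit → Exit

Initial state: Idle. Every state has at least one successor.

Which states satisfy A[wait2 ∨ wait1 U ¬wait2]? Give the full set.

{Idle}

States satisfying wait2 ∨ wait1: {Exit, Wait, Crit}.
States satisfying ¬wait2: {Idle}.
States satisfying A[wait2 ∨ wait1 U ¬wait2]: {Idle}.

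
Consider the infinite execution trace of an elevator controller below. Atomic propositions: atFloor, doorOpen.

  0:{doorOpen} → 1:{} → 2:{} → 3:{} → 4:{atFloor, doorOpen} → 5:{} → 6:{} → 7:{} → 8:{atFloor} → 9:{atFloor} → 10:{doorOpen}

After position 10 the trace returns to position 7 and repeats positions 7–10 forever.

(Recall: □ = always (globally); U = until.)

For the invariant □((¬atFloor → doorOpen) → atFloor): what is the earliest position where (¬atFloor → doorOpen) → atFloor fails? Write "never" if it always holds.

At position 0 the labels are {doorOpen}, so (¬atFloor → doorOpen) → atFloor is false there. This is the first violation.

0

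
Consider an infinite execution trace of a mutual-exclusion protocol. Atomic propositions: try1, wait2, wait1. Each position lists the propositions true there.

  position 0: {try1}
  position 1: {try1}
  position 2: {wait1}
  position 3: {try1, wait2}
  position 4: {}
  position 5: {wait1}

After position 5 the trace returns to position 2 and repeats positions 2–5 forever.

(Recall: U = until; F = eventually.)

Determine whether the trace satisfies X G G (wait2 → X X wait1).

Holds

The position after 0 is 1; G G (wait2 → X X wait1) is true there.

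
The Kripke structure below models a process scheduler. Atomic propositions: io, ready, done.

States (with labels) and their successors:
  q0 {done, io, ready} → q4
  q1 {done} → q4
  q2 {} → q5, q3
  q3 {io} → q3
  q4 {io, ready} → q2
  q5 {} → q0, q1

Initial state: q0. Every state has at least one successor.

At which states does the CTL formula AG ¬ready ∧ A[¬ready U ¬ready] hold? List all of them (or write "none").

States satisfying ¬ready: {q1, q2, q3, q5}.
States satisfying AG ¬ready: {q3}.
States satisfying A[¬ready U ¬ready]: {q1, q2, q3, q5}.
States satisfying AG ¬ready ∧ A[¬ready U ¬ready]: {q3}.

{q3}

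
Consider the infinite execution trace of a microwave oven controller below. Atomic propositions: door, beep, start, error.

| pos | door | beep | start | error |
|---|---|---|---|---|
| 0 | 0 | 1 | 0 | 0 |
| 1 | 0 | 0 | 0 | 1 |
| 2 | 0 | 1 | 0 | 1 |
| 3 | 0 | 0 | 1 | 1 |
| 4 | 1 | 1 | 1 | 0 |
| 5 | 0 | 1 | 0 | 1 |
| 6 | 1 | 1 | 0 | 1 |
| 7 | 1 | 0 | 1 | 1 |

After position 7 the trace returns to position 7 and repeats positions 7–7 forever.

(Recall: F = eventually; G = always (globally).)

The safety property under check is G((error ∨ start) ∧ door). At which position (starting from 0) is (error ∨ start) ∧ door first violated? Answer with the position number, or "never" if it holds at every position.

At position 0 the labels are {beep}, so (error ∨ start) ∧ door is false there. This is the first violation.

0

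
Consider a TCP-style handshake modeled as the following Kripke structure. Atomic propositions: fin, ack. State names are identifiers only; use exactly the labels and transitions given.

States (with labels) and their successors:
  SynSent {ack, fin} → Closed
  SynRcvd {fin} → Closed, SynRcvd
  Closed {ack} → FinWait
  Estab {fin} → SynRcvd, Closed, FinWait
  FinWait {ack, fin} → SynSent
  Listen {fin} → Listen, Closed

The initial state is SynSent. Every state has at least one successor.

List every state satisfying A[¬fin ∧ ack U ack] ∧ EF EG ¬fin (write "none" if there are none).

States satisfying ¬fin ∧ ack: {Closed}.
States satisfying ack: {SynSent, Closed, FinWait}.
States satisfying A[¬fin ∧ ack U ack]: {SynSent, Closed, FinWait}.
States satisfying EG ¬fin: ∅.
States satisfying EF EG ¬fin: ∅.
States satisfying A[¬fin ∧ ack U ack] ∧ EF EG ¬fin: ∅.

none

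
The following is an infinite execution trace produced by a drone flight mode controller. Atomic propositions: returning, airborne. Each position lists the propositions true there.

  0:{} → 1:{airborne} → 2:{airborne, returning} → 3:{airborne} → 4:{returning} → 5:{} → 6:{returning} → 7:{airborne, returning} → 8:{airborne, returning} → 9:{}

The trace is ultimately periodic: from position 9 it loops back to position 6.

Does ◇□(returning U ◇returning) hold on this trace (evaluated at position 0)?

Holds

□(returning U ◇returning) holds at position 0, which is reachable from 0, so ◇□(returning U ◇returning) holds.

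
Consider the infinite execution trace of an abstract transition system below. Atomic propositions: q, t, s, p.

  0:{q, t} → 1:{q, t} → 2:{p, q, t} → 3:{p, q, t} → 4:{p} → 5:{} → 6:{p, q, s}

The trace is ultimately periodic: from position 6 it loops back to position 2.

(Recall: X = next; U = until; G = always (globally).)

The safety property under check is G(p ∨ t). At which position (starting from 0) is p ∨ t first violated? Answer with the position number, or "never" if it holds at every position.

5

Check p ∨ t at each position in order: 0 ✓, 1 ✓, 2 ✓, 3 ✓, 4 ✓.
At position 5 the labels are {}, so p ∨ t is false there. This is the first violation.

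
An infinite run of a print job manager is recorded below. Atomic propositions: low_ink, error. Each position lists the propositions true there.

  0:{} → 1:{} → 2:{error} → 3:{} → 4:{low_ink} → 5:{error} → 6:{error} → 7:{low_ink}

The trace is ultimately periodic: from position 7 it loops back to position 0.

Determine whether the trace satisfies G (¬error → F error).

¬error → F error holds at every position 0..7, and those are all positions ever visited, so G (¬error → F error) holds.
Positions where ¬error holds: 0, 1, 3, 4, 7.
Check F error at each: 0→ok, 1→ok, 3→ok, 4→ok, 7→ok.

Holds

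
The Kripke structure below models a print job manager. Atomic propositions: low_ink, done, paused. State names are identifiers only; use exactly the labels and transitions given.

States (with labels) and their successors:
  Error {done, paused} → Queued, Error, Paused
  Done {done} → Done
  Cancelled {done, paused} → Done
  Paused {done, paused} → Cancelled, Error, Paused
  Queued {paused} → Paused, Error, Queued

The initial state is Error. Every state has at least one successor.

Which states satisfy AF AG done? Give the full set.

States satisfying AG done: {Done, Cancelled}.
States satisfying AF AG done: {Done, Cancelled}.

{Done, Cancelled}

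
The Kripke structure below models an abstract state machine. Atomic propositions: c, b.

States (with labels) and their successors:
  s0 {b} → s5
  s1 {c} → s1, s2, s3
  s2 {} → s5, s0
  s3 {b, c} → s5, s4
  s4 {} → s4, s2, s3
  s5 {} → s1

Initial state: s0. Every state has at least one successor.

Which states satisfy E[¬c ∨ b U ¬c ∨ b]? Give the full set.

{s0, s2, s3, s4, s5}

States satisfying ¬c ∨ b: {s0, s2, s3, s4, s5}.
States satisfying E[¬c ∨ b U ¬c ∨ b]: {s0, s2, s3, s4, s5}.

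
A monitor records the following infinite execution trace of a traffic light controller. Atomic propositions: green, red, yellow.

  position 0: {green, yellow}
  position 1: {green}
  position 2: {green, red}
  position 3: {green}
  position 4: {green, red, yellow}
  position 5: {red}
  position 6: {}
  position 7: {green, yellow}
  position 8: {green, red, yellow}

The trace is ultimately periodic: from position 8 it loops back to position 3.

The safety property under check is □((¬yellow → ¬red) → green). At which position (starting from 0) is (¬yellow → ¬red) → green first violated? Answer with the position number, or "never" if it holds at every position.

Check (¬yellow → ¬red) → green at each position in order: 0 ✓, 1 ✓, 2 ✓, 3 ✓, 4 ✓, 5 ✓.
At position 6 the labels are {}, so (¬yellow → ¬red) → green is false there. This is the first violation.

6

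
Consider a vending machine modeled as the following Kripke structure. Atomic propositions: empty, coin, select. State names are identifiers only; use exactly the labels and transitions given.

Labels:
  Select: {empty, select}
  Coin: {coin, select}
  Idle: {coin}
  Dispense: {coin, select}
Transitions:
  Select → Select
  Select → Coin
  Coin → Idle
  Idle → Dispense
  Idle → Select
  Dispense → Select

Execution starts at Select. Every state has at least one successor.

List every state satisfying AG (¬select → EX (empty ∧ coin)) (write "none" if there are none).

States satisfying ¬select → EX (empty ∧ coin): {Select, Coin, Dispense}.
States satisfying AG (¬select → EX (empty ∧ coin)): ∅.

none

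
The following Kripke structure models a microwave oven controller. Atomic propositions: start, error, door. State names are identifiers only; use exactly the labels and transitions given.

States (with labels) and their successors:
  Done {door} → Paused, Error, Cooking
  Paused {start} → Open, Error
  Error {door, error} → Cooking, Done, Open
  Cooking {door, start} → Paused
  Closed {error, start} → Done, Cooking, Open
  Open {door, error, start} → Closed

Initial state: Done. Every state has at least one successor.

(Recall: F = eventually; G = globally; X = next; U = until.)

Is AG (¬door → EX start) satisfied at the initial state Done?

Holds

States satisfying ¬door → EX start: {Done, Paused, Error, Cooking, Closed, Open}.
States satisfying AG (¬door → EX start): {Done, Paused, Error, Cooking, Closed, Open}.
Every state reachable from Done satisfies ¬door → EX start.
Done ∈ Sat(AG (¬door → EX start)).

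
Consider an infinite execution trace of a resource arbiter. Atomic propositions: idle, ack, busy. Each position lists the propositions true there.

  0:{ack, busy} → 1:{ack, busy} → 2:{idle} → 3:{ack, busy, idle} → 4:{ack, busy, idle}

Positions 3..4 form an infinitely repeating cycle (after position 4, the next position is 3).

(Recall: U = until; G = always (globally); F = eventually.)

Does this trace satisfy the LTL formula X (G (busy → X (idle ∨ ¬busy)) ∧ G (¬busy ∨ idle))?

The position after 0 is 1; G (busy → X (idle ∨ ¬busy)) ∧ G (¬busy ∨ idle) is false there.

Violated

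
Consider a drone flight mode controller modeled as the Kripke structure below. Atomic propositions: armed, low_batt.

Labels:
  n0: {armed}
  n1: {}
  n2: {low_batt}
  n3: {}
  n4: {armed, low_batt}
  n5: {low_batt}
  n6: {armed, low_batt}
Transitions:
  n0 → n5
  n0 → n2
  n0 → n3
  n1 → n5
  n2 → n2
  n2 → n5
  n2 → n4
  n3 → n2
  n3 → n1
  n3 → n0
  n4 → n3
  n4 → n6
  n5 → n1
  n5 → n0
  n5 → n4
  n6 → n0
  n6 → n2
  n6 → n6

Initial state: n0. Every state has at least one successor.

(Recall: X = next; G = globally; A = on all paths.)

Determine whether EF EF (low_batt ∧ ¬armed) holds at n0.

Satisfied

States satisfying EF (low_batt ∧ ¬armed): {n0, n1, n2, n3, n4, n5, n6}.
States satisfying EF EF (low_batt ∧ ¬armed): {n0, n1, n2, n3, n4, n5, n6}.
Some path from n0 reaches a state where EF (low_batt ∧ ¬armed) holds.
n0 ∈ Sat(EF EF (low_batt ∧ ¬armed)).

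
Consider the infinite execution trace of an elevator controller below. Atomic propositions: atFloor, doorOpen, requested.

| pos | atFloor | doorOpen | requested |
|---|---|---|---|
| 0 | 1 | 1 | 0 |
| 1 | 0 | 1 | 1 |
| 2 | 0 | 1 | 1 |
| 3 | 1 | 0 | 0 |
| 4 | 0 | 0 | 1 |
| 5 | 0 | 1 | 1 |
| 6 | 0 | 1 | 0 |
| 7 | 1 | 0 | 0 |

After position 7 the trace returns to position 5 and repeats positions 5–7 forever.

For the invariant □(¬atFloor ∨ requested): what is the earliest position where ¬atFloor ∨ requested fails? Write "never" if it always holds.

0

At position 0 the labels are {atFloor, doorOpen}, so ¬atFloor ∨ requested is false there. This is the first violation.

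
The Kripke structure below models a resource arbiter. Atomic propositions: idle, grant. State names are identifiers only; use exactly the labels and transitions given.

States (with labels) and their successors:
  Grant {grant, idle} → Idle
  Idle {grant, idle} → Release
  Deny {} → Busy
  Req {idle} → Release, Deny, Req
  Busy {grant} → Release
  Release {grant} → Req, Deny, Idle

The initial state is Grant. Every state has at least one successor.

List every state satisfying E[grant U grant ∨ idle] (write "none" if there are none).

States satisfying grant: {Grant, Idle, Busy, Release}.
States satisfying grant ∨ idle: {Grant, Idle, Req, Busy, Release}.
States satisfying E[grant U grant ∨ idle]: {Grant, Idle, Req, Busy, Release}.

{Grant, Idle, Req, Busy, Release}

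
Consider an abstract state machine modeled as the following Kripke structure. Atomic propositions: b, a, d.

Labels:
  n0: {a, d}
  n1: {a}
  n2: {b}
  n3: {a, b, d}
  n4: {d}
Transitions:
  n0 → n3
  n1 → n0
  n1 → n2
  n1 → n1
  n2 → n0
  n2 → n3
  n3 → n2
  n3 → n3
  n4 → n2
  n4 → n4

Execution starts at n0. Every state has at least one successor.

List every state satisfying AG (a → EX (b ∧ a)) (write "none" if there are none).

{n0, n2, n3, n4}

States satisfying a → EX (b ∧ a): {n0, n2, n3, n4}.
States satisfying AG (a → EX (b ∧ a)): {n0, n2, n3, n4}.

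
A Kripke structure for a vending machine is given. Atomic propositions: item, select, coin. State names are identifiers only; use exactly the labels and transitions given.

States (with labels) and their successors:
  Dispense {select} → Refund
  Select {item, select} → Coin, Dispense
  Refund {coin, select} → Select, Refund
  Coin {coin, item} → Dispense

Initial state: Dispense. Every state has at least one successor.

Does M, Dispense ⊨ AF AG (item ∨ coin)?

Violated

States satisfying AG (item ∨ coin): ∅.
States satisfying AF AG (item ∨ coin): ∅.
There is a path from Dispense along which AG (item ∨ coin) never holds.
Dispense ∉ Sat(AF AG (item ∨ coin)).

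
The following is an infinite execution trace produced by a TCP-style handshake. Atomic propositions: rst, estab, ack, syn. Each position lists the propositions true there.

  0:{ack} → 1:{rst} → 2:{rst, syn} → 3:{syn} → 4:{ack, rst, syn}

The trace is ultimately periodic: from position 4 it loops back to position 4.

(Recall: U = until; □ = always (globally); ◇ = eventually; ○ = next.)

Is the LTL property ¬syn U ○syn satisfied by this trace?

Walking from position 0: ○syn first holds at position 1, and ¬syn holds at every earlier position along the way, so ¬syn U ○syn holds.

Holds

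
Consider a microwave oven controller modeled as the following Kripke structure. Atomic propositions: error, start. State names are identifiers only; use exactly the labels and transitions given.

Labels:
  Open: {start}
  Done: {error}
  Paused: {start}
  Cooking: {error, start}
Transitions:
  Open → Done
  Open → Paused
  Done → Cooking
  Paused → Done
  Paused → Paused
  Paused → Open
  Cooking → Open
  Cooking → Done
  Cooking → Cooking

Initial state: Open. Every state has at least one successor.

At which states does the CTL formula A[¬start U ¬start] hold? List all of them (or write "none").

{Done}

States satisfying ¬start: {Done}.
States satisfying A[¬start U ¬start]: {Done}.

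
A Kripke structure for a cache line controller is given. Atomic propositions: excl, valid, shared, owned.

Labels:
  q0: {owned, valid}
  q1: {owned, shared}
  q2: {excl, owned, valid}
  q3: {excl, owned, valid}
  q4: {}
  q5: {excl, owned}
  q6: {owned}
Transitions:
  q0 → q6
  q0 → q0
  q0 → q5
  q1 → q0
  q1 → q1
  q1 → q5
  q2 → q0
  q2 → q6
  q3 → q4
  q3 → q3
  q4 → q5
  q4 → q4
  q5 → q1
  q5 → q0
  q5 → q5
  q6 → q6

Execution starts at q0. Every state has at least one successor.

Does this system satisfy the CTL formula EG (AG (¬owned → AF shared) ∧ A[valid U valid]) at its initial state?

States satisfying AG (¬owned → AF shared) ∧ A[valid U valid]: {q0, q2}.
States satisfying EG (AG (¬owned → AF shared) ∧ A[valid U valid]): {q0, q2}.
q0 ∈ Sat(EG (AG (¬owned → AF shared) ∧ A[valid U valid])).

Holds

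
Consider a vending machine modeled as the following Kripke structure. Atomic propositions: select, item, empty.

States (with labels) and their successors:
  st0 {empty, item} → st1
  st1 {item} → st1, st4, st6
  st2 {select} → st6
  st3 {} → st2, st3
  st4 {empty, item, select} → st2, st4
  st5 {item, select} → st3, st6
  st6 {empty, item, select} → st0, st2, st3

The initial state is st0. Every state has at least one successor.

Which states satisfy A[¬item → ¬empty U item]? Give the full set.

States satisfying ¬item → ¬empty: {st0, st1, st2, st3, st4, st5, st6}.
States satisfying item: {st0, st1, st4, st5, st6}.
States satisfying A[¬item → ¬empty U item]: {st0, st1, st2, st4, st5, st6}.

{st0, st1, st2, st4, st5, st6}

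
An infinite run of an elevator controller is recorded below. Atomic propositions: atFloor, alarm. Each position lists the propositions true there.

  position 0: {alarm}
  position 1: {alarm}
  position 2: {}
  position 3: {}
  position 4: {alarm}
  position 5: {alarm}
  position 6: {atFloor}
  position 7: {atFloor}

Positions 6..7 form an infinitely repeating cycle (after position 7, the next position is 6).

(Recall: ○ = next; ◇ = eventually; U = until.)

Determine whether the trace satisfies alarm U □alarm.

Walking from position 0: at position 2, □alarm has not yet held and alarm fails, so alarm U □alarm is false.

Does not hold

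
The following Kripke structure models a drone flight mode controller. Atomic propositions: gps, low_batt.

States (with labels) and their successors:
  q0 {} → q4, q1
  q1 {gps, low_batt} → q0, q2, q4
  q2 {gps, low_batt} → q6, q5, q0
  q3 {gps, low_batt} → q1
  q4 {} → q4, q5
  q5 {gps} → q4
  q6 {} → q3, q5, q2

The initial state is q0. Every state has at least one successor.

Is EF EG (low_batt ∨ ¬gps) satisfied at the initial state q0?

Holds

States satisfying EG (low_batt ∨ ¬gps): {q0, q1, q2, q3, q4, q6}.
States satisfying EF EG (low_batt ∨ ¬gps): {q0, q1, q2, q3, q4, q5, q6}.
Some path from q0 reaches a state where EG (low_batt ∨ ¬gps) holds.
q0 ∈ Sat(EF EG (low_batt ∨ ¬gps)).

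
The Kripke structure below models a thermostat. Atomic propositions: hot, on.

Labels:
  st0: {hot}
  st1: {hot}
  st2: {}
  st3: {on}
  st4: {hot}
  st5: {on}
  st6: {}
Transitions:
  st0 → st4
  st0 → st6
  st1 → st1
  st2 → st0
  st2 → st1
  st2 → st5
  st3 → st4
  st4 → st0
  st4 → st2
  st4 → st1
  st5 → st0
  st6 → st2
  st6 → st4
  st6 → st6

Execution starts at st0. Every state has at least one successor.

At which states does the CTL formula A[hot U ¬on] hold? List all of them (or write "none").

States satisfying hot: {st0, st1, st4}.
States satisfying ¬on: {st0, st1, st2, st4, st6}.
States satisfying A[hot U ¬on]: {st0, st1, st2, st4, st6}.

{st0, st1, st2, st4, st6}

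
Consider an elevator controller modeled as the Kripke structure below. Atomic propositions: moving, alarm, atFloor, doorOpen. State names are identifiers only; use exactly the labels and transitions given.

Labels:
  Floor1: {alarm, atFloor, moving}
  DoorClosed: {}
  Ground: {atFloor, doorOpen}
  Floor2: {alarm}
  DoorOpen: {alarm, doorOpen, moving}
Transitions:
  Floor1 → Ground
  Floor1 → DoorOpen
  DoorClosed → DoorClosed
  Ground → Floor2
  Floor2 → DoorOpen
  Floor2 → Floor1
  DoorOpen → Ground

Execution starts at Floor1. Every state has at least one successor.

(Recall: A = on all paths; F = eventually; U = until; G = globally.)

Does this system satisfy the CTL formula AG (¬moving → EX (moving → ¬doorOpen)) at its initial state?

States satisfying ¬moving → EX (moving → ¬doorOpen): {Floor1, DoorClosed, Ground, Floor2, DoorOpen}.
States satisfying AG (¬moving → EX (moving → ¬doorOpen)): {Floor1, DoorClosed, Ground, Floor2, DoorOpen}.
Every state reachable from Floor1 satisfies ¬moving → EX (moving → ¬doorOpen).
Floor1 ∈ Sat(AG (¬moving → EX (moving → ¬doorOpen))).

Yes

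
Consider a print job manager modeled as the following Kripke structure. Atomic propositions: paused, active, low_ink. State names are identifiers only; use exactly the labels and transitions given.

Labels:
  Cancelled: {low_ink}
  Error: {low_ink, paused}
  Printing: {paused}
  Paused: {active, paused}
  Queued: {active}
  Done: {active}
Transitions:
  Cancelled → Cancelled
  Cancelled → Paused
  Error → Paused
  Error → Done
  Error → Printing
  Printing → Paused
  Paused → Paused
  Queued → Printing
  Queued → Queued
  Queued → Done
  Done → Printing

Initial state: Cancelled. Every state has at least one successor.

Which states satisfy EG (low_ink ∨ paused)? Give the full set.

{Cancelled, Error, Printing, Paused}

States satisfying low_ink ∨ paused: {Cancelled, Error, Printing, Paused}.
States satisfying EG (low_ink ∨ paused): {Cancelled, Error, Printing, Paused}.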